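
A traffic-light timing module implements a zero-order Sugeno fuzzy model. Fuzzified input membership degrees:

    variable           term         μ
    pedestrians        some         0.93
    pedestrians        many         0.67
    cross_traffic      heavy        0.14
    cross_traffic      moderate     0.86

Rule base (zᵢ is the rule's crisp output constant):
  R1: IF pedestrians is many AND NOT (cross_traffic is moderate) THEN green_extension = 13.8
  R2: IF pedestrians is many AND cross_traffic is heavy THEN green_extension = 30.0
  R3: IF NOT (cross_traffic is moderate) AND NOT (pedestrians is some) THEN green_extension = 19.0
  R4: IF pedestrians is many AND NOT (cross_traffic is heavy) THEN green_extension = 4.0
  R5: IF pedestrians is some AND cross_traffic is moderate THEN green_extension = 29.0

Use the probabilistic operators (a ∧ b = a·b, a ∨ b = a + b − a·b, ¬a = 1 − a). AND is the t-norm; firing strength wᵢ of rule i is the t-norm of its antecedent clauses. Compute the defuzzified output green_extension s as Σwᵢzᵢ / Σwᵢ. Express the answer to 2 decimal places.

18.94

R1 (z=13.8): many=0.67, ¬moderate=1−0.86=0.14; AND[a·b] → w = 0.0938
R2 (z=30.0): many=0.67, heavy=0.14; AND[a·b] → w = 0.0938
R3 (z=19.0): ¬moderate=1−0.86=0.14, ¬some=1−0.93=0.07; AND[a·b] → w = 0.0098
R4 (z=4.0): many=0.67, ¬heavy=1−0.14=0.86; AND[a·b] → w = 0.5762
R5 (z=29.0): some=0.93, moderate=0.86; AND[a·b] → w = 0.7998
Weighted average = (0.0938·13.8 + 0.0938·30.0 + 0.0098·19.0 + 0.5762·4.0 + 0.7998·29.0) / (0.0938 + 0.0938 + 0.0098 + 0.5762 + 0.7998)
  = 29.7936 / 1.5734 = 18.94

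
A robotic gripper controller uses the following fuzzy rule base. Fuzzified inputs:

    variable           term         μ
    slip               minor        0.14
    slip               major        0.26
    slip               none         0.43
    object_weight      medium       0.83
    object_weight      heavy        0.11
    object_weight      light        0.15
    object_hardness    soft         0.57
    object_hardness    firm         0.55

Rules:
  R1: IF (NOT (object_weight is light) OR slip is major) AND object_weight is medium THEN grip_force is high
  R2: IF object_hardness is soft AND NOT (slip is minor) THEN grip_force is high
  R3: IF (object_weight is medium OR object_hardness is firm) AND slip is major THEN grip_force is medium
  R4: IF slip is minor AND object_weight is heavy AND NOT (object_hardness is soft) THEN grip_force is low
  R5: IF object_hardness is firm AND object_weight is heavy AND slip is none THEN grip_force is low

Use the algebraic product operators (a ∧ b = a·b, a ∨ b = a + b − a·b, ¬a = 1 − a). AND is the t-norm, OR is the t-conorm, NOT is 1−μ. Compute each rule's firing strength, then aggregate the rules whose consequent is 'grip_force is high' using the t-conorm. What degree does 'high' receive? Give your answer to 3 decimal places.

R1: (¬light=1−0.15=0.85 OR major=0.26) = 0.8890; AND[a·b] with medium=0.83 → w = 0.7379
R2: soft=0.57, ¬minor=1−0.14=0.86; AND[a·b] → w = 0.4902
R3: (medium=0.83 OR firm=0.55) = 0.9235; AND[a·b] with major=0.26 → w = 0.2401
R4: minor=0.14, heavy=0.11, ¬soft=1−0.57=0.43; AND[a·b] → w = 0.0066
R5: firm=0.55, heavy=0.11, none=0.43; AND[a·b] → w = 0.0260
Rules with consequent 'high': {R1, R2} → strengths 0.7379, 0.4902
Aggregate via t-conorm [a + b − a·b]: 0.8664

0.866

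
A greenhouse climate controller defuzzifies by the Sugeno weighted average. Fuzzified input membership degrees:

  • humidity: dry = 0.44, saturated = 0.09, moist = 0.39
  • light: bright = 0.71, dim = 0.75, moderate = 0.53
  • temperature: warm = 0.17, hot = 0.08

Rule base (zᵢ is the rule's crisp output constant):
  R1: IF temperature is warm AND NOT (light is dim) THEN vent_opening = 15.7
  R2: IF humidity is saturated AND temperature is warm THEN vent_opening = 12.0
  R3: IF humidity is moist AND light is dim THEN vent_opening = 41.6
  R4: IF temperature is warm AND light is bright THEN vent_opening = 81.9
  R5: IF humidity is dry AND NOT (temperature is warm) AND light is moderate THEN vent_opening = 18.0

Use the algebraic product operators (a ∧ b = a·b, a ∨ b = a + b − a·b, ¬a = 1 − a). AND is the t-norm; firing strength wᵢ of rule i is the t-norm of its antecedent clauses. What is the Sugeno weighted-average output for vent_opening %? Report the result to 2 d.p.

R1 (z=15.7): warm=0.17, ¬dim=1−0.75=0.25; AND[a·b] → w = 0.0425
R2 (z=12.0): saturated=0.09, warm=0.17; AND[a·b] → w = 0.0153
R3 (z=41.6): moist=0.39, dim=0.75; AND[a·b] → w = 0.2925
R4 (z=81.9): warm=0.17, bright=0.71; AND[a·b] → w = 0.1207
R5 (z=18.0): dry=0.44, ¬warm=1−0.17=0.83, moderate=0.53; AND[a·b] → w = 0.1936
Weighted average = (0.0425·15.7 + 0.0153·12.0 + 0.2925·41.6 + 0.1207·81.9 + 0.1936·18.0) / (0.0425 + 0.0153 + 0.2925 + 0.1207 + 0.1936)
  = 26.3882 / 0.6646 = 39.71

39.71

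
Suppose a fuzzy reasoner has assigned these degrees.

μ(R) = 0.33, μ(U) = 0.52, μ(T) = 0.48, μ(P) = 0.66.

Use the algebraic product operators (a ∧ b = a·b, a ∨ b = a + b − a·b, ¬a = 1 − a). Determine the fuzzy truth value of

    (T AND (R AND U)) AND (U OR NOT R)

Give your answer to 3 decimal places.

0.069

R AND U = a·b on (0.3300, 0.5200) = 0.1716
T AND (R AND U) = a·b on (0.4800, 0.1716) = 0.0824
NOT R = 1 − 0.3300 = 0.6700
U OR NOT R = a + b − a·b on (0.5200, 0.6700) = 0.8416
(T AND (R AND U)) AND (U OR NOT R) = a·b on (0.0824, 0.8416) = 0.0693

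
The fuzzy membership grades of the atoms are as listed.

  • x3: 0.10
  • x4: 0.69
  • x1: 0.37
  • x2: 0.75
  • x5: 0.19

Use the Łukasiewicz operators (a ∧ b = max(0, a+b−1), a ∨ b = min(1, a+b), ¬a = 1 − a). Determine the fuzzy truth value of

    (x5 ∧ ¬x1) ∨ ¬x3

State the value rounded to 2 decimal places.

¬x1 = 1 − 0.37 = 0.63
x5 ∧ ¬x1 = max(0, a+b−1) on (0.19, 0.63) = 0.00
¬x3 = 1 − 0.10 = 0.90
(x5 ∧ ¬x1) ∨ ¬x3 = min(1, a+b) on (0.00, 0.90) = 0.90

0.90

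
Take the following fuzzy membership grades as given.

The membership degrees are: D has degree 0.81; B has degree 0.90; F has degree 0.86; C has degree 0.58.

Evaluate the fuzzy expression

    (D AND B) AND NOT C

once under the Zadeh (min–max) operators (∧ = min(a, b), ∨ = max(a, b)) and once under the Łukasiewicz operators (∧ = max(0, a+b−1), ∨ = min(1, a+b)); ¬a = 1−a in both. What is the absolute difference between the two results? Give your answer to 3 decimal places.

0.290

Under Zadeh (min–max):
  D AND B = min(a, b) on (0.81, 0.90) = 0.81
  NOT C = 1 − 0.58 = 0.42
  (D AND B) AND NOT C = min(a, b) on (0.81, 0.42) = 0.42
  → value = 0.4200
Under Łukasiewicz:
  D AND B = max(0, a+b−1) on (0.81, 0.90) = 0.71
  NOT C = 1 − 0.58 = 0.42
  (D AND B) AND NOT C = max(0, a+b−1) on (0.71, 0.42) = 0.13
  → value = 0.1300
|0.4200 − 0.1300| = 0.290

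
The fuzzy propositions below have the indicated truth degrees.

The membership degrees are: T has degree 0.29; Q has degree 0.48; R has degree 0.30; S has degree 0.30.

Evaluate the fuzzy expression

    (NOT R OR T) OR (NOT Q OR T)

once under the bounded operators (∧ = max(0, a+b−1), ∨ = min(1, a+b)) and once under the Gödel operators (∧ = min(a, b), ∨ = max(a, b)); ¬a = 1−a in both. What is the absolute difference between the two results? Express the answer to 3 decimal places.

Under bounded:
  NOT R = 1 − 0.30 = 0.70
  NOT R OR T = min(1, a+b) on (0.70, 0.29) = 0.99
  NOT Q = 1 − 0.48 = 0.52
  NOT Q OR T = min(1, a+b) on (0.52, 0.29) = 0.81
  (NOT R OR T) OR (NOT Q OR T) = min(1, a+b) on (0.99, 0.81) = 1.00
  → value = 1.0000
Under Gödel:
  NOT R = 1 − 0.30 = 0.70
  NOT R OR T = max(a, b) on (0.70, 0.29) = 0.70
  NOT Q = 1 − 0.48 = 0.52
  NOT Q OR T = max(a, b) on (0.52, 0.29) = 0.52
  (NOT R OR T) OR (NOT Q OR T) = max(a, b) on (0.70, 0.52) = 0.70
  → value = 0.7000
|1.0000 − 0.7000| = 0.300

0.300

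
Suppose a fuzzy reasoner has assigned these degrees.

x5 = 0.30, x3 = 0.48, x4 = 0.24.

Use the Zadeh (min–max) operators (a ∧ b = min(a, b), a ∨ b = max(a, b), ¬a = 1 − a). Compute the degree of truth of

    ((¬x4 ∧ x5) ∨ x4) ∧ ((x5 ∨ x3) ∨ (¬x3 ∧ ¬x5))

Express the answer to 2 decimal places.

¬x4 = 1 − 0.24 = 0.76
¬x4 ∧ x5 = min(a, b) on (0.76, 0.30) = 0.30
(¬x4 ∧ x5) ∨ x4 = max(a, b) on (0.30, 0.24) = 0.30
x5 ∨ x3 = max(a, b) on (0.30, 0.48) = 0.48
¬x3 = 1 − 0.48 = 0.52
¬x5 = 1 − 0.30 = 0.70
¬x3 ∧ ¬x5 = min(a, b) on (0.52, 0.70) = 0.52
(x5 ∨ x3) ∨ (¬x3 ∧ ¬x5) = max(a, b) on (0.48, 0.52) = 0.52
((¬x4 ∧ x5) ∨ x4) ∧ ((x5 ∨ x3) ∨ (¬x3 ∧ ¬x5)) = min(a, b) on (0.30, 0.52) = 0.30

0.30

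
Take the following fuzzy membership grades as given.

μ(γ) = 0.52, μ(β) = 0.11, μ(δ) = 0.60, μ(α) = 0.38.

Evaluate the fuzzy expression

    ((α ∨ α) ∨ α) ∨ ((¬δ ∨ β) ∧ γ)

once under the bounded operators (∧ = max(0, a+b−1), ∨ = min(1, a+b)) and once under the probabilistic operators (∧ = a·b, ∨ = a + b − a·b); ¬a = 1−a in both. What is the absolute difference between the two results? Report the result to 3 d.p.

Under bounded:
  α ∨ α = min(1, a+b) on (0.38, 0.38) = 0.76
  (α ∨ α) ∨ α = min(1, a+b) on (0.76, 0.38) = 1.00
  ¬δ = 1 − 0.60 = 0.40
  ¬δ ∨ β = min(1, a+b) on (0.40, 0.11) = 0.51
  (¬δ ∨ β) ∧ γ = max(0, a+b−1) on (0.51, 0.52) = 0.03
  ((α ∨ α) ∨ α) ∨ ((¬δ ∨ β) ∧ γ) = min(1, a+b) on (1.00, 0.03) = 1.00
  → value = 1.0000
Under probabilistic:
  α ∨ α = a + b − a·b on (0.3800, 0.3800) = 0.6156
  (α ∨ α) ∨ α = a + b − a·b on (0.6156, 0.3800) = 0.7617
  ¬δ = 1 − 0.6000 = 0.4000
  ¬δ ∨ β = a + b − a·b on (0.4000, 0.1100) = 0.4660
  (¬δ ∨ β) ∧ γ = a·b on (0.4660, 0.5200) = 0.2423
  ((α ∨ α) ∨ α) ∨ ((¬δ ∨ β) ∧ γ) = a + b − a·b on (0.7617, 0.2423) = 0.8194
  → value = 0.8194
|1.0000 − 0.8194| = 0.181

0.181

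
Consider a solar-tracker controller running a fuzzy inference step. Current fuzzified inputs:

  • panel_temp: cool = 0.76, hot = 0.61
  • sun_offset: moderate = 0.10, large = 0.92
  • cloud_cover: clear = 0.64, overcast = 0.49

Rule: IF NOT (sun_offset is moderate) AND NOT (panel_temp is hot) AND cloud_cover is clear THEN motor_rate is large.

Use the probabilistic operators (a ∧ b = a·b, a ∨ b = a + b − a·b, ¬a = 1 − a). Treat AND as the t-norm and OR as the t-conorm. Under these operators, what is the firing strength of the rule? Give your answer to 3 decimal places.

firing strength: ¬moderate=1−0.10=0.90, ¬hot=1−0.61=0.39, clear=0.64; AND[a·b] → w = 0.2246

0.225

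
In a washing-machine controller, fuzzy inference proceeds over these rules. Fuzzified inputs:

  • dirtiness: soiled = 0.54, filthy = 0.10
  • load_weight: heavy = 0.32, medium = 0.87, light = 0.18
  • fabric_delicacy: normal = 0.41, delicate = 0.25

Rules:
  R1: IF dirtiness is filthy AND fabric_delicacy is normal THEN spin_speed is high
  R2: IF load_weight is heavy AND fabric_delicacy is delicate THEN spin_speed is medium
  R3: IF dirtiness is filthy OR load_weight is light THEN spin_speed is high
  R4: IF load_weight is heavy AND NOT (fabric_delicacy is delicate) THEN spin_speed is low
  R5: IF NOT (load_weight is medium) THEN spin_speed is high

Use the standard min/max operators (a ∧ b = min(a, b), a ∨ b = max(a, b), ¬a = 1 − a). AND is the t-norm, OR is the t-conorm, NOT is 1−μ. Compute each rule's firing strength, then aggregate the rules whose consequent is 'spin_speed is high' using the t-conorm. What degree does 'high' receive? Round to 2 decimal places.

R1: filthy=0.10, normal=0.41; AND[min(a, b)] → w = 0.10
R2: heavy=0.32, delicate=0.25; AND[min(a, b)] → w = 0.25
R3: filthy=0.10, light=0.18; OR[max(a, b)] → w = 0.18
R4: heavy=0.32, ¬delicate=1−0.25=0.75; AND[min(a, b)] → w = 0.32
R5: ¬medium=1−0.87=0.13 → w = 0.13
Rules with consequent 'high': {R1, R3, R5} → strengths 0.10, 0.18, 0.13
Aggregate via t-conorm [max(a, b)]: 0.18

0.18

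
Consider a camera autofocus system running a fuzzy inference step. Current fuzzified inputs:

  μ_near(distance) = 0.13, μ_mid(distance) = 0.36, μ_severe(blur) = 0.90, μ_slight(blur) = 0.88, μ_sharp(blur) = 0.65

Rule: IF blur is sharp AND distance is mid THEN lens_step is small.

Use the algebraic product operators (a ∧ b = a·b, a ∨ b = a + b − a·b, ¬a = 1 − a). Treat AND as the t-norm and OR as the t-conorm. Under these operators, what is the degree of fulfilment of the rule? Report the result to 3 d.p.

firing strength: sharp=0.65, mid=0.36; AND[a·b] → w = 0.2340

0.234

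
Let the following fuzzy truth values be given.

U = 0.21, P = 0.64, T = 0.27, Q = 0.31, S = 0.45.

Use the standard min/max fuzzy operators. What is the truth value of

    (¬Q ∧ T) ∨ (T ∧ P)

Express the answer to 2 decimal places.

¬Q = 1 − 0.31 = 0.69
¬Q ∧ T = min(a, b) on (0.69, 0.27) = 0.27
T ∧ P = min(a, b) on (0.27, 0.64) = 0.27
(¬Q ∧ T) ∨ (T ∧ P) = max(a, b) on (0.27, 0.27) = 0.27

0.27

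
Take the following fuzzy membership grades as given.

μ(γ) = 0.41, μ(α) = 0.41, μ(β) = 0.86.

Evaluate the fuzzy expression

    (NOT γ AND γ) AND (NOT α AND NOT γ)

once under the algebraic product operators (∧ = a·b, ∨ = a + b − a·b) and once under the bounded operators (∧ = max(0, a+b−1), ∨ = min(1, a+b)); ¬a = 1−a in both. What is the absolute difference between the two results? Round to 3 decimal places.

0.084

Under algebraic product:
  NOT γ = 1 − 0.4100 = 0.5900
  NOT γ AND γ = a·b on (0.5900, 0.4100) = 0.2419
  NOT α = 1 − 0.4100 = 0.5900
  NOT γ = 1 − 0.4100 = 0.5900
  NOT α AND NOT γ = a·b on (0.5900, 0.5900) = 0.3481
  (NOT γ AND γ) AND (NOT α AND NOT γ) = a·b on (0.2419, 0.3481) = 0.0842
  → value = 0.0842
Under bounded:
  NOT γ = 1 − 0.41 = 0.59
  NOT γ AND γ = max(0, a+b−1) on (0.59, 0.41) = 0.00
  NOT α = 1 − 0.41 = 0.59
  NOT γ = 1 − 0.41 = 0.59
  NOT α AND NOT γ = max(0, a+b−1) on (0.59, 0.59) = 0.18
  (NOT γ AND γ) AND (NOT α AND NOT γ) = max(0, a+b−1) on (0.00, 0.18) = 0.00
  → value = 0.0000
|0.0842 − 0.0000| = 0.084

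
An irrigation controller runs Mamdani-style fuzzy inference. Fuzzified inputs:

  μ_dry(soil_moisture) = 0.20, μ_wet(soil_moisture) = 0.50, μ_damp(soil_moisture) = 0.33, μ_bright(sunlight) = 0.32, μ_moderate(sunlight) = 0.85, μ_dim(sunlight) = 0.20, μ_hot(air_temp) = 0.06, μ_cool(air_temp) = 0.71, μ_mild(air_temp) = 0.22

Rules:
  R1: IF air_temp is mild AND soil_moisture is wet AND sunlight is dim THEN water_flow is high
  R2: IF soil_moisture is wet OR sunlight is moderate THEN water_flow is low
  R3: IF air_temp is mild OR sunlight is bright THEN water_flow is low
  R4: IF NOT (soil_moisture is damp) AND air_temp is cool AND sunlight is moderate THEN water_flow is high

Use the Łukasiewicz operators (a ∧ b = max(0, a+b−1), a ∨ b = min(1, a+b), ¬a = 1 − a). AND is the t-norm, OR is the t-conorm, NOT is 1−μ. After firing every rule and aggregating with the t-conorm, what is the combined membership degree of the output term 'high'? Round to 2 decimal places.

R1: mild=0.22, wet=0.50, dim=0.20; AND[max(0, a+b−1)] → w = 0.00
R2: wet=0.50, moderate=0.85; OR[min(1, a+b)] → w = 1.00
R3: mild=0.22, bright=0.32; OR[min(1, a+b)] → w = 0.54
R4: ¬damp=1−0.33=0.67, cool=0.71, moderate=0.85; AND[max(0, a+b−1)] → w = 0.23
Rules with consequent 'high': {R1, R4} → strengths 0.00, 0.23
Aggregate via t-conorm [min(1, a+b)]: 0.23

0.23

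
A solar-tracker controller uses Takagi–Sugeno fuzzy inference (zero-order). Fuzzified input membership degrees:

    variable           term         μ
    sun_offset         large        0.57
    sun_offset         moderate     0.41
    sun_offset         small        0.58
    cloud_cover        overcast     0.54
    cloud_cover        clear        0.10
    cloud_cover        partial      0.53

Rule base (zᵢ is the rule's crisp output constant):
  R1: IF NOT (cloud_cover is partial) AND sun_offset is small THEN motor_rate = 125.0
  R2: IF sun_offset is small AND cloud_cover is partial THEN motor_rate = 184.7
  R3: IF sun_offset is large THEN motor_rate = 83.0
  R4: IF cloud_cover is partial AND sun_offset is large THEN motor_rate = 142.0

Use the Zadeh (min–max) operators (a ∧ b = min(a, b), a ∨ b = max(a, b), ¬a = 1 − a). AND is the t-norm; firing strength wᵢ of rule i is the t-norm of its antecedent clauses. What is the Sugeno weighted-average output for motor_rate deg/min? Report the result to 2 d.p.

132.96

R1 (z=125.0): ¬partial=1−0.53=0.47, small=0.58; AND[min(a, b)] → w = 0.47
R2 (z=184.7): small=0.58, partial=0.53; AND[min(a, b)] → w = 0.53
R3 (z=83.0): large=0.57 → w = 0.57
R4 (z=142.0): partial=0.53, large=0.57; AND[min(a, b)] → w = 0.53
Weighted average = (0.47·125.0 + 0.53·184.7 + 0.57·83.0 + 0.53·142.0) / (0.47 + 0.53 + 0.57 + 0.53)
  = 279.2110 / 2.1000 = 132.96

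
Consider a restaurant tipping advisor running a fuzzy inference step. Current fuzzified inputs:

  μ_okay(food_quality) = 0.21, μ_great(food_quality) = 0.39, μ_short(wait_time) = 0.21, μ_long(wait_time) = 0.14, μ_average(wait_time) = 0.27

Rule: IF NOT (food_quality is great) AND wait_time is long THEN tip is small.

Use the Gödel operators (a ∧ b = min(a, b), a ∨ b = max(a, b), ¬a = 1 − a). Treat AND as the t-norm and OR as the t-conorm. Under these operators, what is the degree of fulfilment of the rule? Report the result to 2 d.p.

0.14

firing strength: ¬great=1−0.39=0.61, long=0.14; AND[min(a, b)] → w = 0.14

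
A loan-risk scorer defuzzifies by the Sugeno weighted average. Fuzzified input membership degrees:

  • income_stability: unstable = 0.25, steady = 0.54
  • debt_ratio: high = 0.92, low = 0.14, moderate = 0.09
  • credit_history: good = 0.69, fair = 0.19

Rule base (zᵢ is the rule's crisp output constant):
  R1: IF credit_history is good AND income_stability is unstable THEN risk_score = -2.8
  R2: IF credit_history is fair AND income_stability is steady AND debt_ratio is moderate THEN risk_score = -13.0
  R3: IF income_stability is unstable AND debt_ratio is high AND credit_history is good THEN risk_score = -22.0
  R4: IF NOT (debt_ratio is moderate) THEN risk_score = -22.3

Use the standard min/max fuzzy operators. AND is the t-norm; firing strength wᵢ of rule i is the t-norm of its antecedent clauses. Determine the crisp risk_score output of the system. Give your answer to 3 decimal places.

-18.442

R1 (z=-2.8): good=0.69, unstable=0.25; AND[min(a, b)] → w = 0.25
R2 (z=-13.0): fair=0.19, steady=0.54, moderate=0.09; AND[min(a, b)] → w = 0.09
R3 (z=-22.0): unstable=0.25, high=0.92, good=0.69; AND[min(a, b)] → w = 0.25
R4 (z=-22.3): ¬moderate=1−0.09=0.91 → w = 0.91
Weighted average = (0.25·-2.8 + 0.09·-13.0 + 0.25·-22.0 + 0.91·-22.3) / (0.25 + 0.09 + 0.25 + 0.91)
  = -27.6630 / 1.5000 = -18.442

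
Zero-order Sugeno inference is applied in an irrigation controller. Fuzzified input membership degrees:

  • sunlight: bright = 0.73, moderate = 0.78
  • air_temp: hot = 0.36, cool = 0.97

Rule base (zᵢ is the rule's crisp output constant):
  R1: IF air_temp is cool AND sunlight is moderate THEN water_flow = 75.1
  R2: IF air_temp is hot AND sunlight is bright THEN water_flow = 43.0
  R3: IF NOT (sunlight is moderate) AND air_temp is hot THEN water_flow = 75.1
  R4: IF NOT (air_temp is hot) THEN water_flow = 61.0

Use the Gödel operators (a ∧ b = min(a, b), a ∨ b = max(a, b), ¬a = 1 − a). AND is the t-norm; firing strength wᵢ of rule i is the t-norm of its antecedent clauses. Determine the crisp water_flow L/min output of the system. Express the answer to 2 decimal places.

R1 (z=75.1): cool=0.97, moderate=0.78; AND[min(a, b)] → w = 0.78
R2 (z=43.0): hot=0.36, bright=0.73; AND[min(a, b)] → w = 0.36
R3 (z=75.1): ¬moderate=1−0.78=0.22, hot=0.36; AND[min(a, b)] → w = 0.22
R4 (z=61.0): ¬hot=1−0.36=0.64 → w = 0.64
Weighted average = (0.78·75.1 + 0.36·43.0 + 0.22·75.1 + 0.64·61.0) / (0.78 + 0.36 + 0.22 + 0.64)
  = 129.6200 / 2.0000 = 64.81

64.81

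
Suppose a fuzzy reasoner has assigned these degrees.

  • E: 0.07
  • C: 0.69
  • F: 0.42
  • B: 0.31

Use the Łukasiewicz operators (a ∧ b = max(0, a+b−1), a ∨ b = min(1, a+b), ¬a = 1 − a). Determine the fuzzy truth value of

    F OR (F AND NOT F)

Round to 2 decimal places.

NOT F = 1 − 0.42 = 0.58
F AND NOT F = max(0, a+b−1) on (0.42, 0.58) = 0.00
F OR (F AND NOT F) = min(1, a+b) on (0.42, 0.00) = 0.42

0.42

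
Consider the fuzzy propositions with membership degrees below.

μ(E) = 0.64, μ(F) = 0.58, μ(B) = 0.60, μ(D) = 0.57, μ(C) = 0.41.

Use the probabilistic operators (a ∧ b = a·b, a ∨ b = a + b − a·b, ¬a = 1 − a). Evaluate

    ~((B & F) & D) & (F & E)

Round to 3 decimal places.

0.298

B & F = a·b on (0.6000, 0.5800) = 0.3480
(B & F) & D = a·b on (0.3480, 0.5700) = 0.1984
~((B & F) & D) = 1 − 0.1984 = 0.8016
F & E = a·b on (0.5800, 0.6400) = 0.3712
~((B & F) & D) & (F & E) = a·b on (0.8016, 0.3712) = 0.2976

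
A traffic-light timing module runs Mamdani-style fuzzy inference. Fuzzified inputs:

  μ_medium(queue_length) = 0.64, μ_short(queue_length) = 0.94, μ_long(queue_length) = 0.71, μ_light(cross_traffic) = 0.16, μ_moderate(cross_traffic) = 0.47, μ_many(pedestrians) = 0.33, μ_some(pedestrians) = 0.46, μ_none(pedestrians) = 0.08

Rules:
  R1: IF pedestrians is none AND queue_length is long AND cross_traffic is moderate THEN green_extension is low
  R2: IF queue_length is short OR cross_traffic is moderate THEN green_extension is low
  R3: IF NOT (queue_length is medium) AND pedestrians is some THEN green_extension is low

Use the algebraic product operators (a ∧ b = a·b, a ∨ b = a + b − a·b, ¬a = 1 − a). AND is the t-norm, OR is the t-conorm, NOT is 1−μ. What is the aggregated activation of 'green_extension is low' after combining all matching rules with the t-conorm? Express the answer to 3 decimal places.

0.974

R1: none=0.08, long=0.71, moderate=0.47; AND[a·b] → w = 0.0267
R2: short=0.94, moderate=0.47; OR[a + b − a·b] → w = 0.9682
R3: ¬medium=1−0.64=0.36, some=0.46; AND[a·b] → w = 0.1656
Rules with consequent 'low': {R1, R2, R3} → strengths 0.0267, 0.9682, 0.1656
Aggregate via t-conorm [a + b − a·b]: 0.9742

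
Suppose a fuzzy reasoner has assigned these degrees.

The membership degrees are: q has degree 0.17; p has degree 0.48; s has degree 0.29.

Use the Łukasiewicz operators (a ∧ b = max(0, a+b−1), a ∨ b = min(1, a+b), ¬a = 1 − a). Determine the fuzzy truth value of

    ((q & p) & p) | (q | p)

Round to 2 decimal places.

q & p = max(0, a+b−1) on (0.17, 0.48) = 0.00
(q & p) & p = max(0, a+b−1) on (0.00, 0.48) = 0.00
q | p = min(1, a+b) on (0.17, 0.48) = 0.65
((q & p) & p) | (q | p) = min(1, a+b) on (0.00, 0.65) = 0.65

0.65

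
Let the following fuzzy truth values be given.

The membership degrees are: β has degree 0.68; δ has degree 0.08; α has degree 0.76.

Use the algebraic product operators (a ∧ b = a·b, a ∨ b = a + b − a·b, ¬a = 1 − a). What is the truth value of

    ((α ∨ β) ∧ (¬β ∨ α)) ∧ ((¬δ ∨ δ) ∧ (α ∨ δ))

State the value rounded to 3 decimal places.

0.558

α ∨ β = a + b − a·b on (0.7600, 0.6800) = 0.9232
¬β = 1 − 0.6800 = 0.3200
¬β ∨ α = a + b − a·b on (0.3200, 0.7600) = 0.8368
(α ∨ β) ∧ (¬β ∨ α) = a·b on (0.9232, 0.8368) = 0.7725
¬δ = 1 − 0.0800 = 0.9200
¬δ ∨ δ = a + b − a·b on (0.9200, 0.0800) = 0.9264
α ∨ δ = a + b − a·b on (0.7600, 0.0800) = 0.7792
(¬δ ∨ δ) ∧ (α ∨ δ) = a·b on (0.9264, 0.7792) = 0.7219
((α ∨ β) ∧ (¬β ∨ α)) ∧ ((¬δ ∨ δ) ∧ (α ∨ δ)) = a·b on (0.7725, 0.7219) = 0.5577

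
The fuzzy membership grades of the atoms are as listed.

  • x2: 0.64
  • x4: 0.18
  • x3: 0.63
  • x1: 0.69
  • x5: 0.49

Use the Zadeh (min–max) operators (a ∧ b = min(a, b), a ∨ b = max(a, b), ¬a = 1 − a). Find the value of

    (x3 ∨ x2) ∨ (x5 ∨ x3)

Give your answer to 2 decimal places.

0.64

x3 ∨ x2 = max(a, b) on (0.63, 0.64) = 0.64
x5 ∨ x3 = max(a, b) on (0.49, 0.63) = 0.63
(x3 ∨ x2) ∨ (x5 ∨ x3) = max(a, b) on (0.64, 0.63) = 0.64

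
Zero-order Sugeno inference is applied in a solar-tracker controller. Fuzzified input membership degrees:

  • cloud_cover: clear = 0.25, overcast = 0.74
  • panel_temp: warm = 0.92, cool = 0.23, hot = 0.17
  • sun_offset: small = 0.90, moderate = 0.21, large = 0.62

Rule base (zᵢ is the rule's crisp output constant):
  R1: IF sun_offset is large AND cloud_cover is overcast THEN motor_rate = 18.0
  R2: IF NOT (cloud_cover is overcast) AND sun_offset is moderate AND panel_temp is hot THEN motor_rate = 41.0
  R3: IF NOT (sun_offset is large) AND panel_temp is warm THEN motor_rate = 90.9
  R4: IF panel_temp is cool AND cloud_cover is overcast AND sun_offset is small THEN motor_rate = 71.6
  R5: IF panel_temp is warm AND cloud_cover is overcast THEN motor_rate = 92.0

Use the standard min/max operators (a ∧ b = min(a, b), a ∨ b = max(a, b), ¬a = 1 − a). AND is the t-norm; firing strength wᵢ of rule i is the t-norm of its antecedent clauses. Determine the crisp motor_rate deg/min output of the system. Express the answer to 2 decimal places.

64.12

R1 (z=18.0): large=0.62, overcast=0.74; AND[min(a, b)] → w = 0.62
R2 (z=41.0): ¬overcast=1−0.74=0.26, moderate=0.21, hot=0.17; AND[min(a, b)] → w = 0.17
R3 (z=90.9): ¬large=1−0.62=0.38, warm=0.92; AND[min(a, b)] → w = 0.38
R4 (z=71.6): cool=0.23, overcast=0.74, small=0.90; AND[min(a, b)] → w = 0.23
R5 (z=92.0): warm=0.92, overcast=0.74; AND[min(a, b)] → w = 0.74
Weighted average = (0.62·18.0 + 0.17·41.0 + 0.38·90.9 + 0.23·71.6 + 0.74·92.0) / (0.62 + 0.17 + 0.38 + 0.23 + 0.74)
  = 137.2200 / 2.1400 = 64.12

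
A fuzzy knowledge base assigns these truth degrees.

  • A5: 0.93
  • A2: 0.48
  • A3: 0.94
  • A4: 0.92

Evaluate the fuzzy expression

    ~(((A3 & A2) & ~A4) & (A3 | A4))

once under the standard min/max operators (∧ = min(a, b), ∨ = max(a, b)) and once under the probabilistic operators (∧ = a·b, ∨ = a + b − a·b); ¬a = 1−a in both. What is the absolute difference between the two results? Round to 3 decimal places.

0.044

Under standard min/max:
  A3 & A2 = min(a, b) on (0.94, 0.48) = 0.48
  ~A4 = 1 − 0.92 = 0.08
  (A3 & A2) & ~A4 = min(a, b) on (0.48, 0.08) = 0.08
  A3 | A4 = max(a, b) on (0.94, 0.92) = 0.94
  ((A3 & A2) & ~A4) & (A3 | A4) = min(a, b) on (0.08, 0.94) = 0.08
  ~(((A3 & A2) & ~A4) & (A3 | A4)) = 1 − 0.08 = 0.92
  → value = 0.9200
Under probabilistic:
  A3 & A2 = a·b on (0.9400, 0.4800) = 0.4512
  ~A4 = 1 − 0.9200 = 0.0800
  (A3 & A2) & ~A4 = a·b on (0.4512, 0.0800) = 0.0361
  A3 | A4 = a + b − a·b on (0.9400, 0.9200) = 0.9952
  ((A3 & A2) & ~A4) & (A3 | A4) = a·b on (0.0361, 0.9952) = 0.0359
  ~(((A3 & A2) & ~A4) & (A3 | A4)) = 1 − 0.0359 = 0.9641
  → value = 0.9641
|0.9200 − 0.9641| = 0.044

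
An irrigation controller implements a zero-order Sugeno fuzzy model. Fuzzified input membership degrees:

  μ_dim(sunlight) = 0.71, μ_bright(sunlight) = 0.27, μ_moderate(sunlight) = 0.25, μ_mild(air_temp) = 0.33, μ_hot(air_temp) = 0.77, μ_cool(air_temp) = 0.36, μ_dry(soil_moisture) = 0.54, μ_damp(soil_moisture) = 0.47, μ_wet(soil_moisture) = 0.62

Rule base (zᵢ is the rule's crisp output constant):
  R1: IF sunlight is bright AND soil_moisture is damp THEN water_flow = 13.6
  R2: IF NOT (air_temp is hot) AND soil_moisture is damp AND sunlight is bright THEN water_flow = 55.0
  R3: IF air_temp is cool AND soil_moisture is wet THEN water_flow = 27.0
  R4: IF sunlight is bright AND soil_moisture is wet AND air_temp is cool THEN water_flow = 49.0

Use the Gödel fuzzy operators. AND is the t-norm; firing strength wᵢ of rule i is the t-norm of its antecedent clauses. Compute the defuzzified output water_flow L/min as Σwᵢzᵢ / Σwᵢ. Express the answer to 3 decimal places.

34.754

R1 (z=13.6): bright=0.27, damp=0.47; AND[min(a, b)] → w = 0.27
R2 (z=55.0): ¬hot=1−0.77=0.23, damp=0.47, bright=0.27; AND[min(a, b)] → w = 0.23
R3 (z=27.0): cool=0.36, wet=0.62; AND[min(a, b)] → w = 0.36
R4 (z=49.0): bright=0.27, wet=0.62, cool=0.36; AND[min(a, b)] → w = 0.27
Weighted average = (0.27·13.6 + 0.23·55.0 + 0.36·27.0 + 0.27·49.0) / (0.27 + 0.23 + 0.36 + 0.27)
  = 39.2720 / 1.1300 = 34.754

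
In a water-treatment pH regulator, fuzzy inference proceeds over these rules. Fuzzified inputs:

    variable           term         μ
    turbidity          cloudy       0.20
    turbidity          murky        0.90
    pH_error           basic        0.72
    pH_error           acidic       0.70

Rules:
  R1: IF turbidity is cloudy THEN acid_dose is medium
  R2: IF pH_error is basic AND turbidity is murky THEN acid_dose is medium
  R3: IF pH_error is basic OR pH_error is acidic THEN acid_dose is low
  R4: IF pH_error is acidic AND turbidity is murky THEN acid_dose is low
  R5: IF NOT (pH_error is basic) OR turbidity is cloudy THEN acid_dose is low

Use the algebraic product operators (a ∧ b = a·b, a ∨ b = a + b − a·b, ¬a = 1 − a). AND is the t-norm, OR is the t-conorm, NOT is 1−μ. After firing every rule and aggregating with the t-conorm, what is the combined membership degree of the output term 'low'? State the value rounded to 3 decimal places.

R1: cloudy=0.20 → w = 0.2000
R2: basic=0.72, murky=0.90; AND[a·b] → w = 0.6480
R3: basic=0.72, acidic=0.70; OR[a + b − a·b] → w = 0.9160
R4: acidic=0.70, murky=0.90; AND[a·b] → w = 0.6300
R5: ¬basic=1−0.72=0.28, cloudy=0.20; OR[a + b − a·b] → w = 0.4240
Rules with consequent 'low': {R3, R4, R5} → strengths 0.9160, 0.6300, 0.4240
Aggregate via t-conorm [a + b − a·b]: 0.9821

0.982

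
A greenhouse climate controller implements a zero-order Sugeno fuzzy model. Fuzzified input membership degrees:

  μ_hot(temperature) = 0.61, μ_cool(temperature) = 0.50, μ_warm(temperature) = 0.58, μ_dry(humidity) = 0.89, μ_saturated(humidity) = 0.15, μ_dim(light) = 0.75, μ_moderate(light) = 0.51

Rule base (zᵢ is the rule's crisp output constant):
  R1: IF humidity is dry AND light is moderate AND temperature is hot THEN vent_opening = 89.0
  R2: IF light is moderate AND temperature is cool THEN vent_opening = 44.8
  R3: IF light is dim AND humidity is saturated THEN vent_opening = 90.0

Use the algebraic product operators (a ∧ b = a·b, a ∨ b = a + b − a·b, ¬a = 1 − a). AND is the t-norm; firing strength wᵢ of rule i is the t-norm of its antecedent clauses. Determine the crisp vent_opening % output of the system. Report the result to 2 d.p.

71.68

R1 (z=89.0): dry=0.89, moderate=0.51, hot=0.61; AND[a·b] → w = 0.2769
R2 (z=44.8): moderate=0.51, cool=0.50; AND[a·b] → w = 0.2550
R3 (z=90.0): dim=0.75, saturated=0.15; AND[a·b] → w = 0.1125
Weighted average = (0.2769·89.0 + 0.2550·44.8 + 0.1125·90.0) / (0.2769 + 0.2550 + 0.1125)
  = 46.1912 / 0.6444 = 71.68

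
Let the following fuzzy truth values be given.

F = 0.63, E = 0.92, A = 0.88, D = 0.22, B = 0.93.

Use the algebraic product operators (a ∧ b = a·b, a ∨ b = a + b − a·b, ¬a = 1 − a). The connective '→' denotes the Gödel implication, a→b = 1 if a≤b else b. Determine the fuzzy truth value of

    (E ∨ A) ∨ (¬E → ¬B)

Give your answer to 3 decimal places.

0.991

E ∨ A = a + b − a·b on (0.9200, 0.8800) = 0.9904
¬E = 1 − 0.9200 = 0.0800
¬B = 1 − 0.9300 = 0.0700
¬E → ¬B  [Gödel: 1 if a≤b else b] with a=0.0800, b=0.0700 → 0.0700
(E ∨ A) ∨ (¬E → ¬B) = a + b − a·b on (0.9904, 0.0700) = 0.9911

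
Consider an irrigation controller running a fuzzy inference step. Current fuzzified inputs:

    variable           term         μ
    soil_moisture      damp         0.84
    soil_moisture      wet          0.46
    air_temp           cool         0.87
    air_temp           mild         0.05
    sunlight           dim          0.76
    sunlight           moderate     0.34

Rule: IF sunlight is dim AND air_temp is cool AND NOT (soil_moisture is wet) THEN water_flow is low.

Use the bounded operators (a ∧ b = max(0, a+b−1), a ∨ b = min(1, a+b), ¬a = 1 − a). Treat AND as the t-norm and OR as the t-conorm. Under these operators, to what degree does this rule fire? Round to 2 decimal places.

firing strength: dim=0.76, cool=0.87, ¬wet=1−0.46=0.54; AND[max(0, a+b−1)] → w = 0.17

0.17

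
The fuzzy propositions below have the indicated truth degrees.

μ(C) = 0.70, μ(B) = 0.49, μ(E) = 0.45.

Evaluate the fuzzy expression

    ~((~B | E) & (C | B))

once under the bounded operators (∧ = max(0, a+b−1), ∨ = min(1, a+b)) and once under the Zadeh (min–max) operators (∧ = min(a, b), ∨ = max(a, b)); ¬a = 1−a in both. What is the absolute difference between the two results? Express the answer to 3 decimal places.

Under bounded:
  ~B = 1 − 0.49 = 0.51
  ~B | E = min(1, a+b) on (0.51, 0.45) = 0.96
  C | B = min(1, a+b) on (0.70, 0.49) = 1.00
  (~B | E) & (C | B) = max(0, a+b−1) on (0.96, 1.00) = 0.96
  ~((~B | E) & (C | B)) = 1 − 0.96 = 0.04
  → value = 0.0400
Under Zadeh (min–max):
  ~B = 1 − 0.49 = 0.51
  ~B | E = max(a, b) on (0.51, 0.45) = 0.51
  C | B = max(a, b) on (0.70, 0.49) = 0.70
  (~B | E) & (C | B) = min(a, b) on (0.51, 0.70) = 0.51
  ~((~B | E) & (C | B)) = 1 − 0.51 = 0.49
  → value = 0.4900
|0.0400 − 0.4900| = 0.450

0.450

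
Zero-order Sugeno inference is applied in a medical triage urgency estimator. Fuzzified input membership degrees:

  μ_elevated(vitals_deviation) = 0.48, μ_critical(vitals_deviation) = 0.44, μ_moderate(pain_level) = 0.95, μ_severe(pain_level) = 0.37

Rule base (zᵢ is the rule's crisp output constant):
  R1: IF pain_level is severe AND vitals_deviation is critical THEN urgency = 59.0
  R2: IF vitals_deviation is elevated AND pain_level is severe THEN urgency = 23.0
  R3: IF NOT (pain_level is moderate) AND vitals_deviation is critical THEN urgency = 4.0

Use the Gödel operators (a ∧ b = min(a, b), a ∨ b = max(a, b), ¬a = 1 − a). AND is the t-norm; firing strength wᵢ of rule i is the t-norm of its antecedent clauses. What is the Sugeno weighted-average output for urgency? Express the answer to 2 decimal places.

R1 (z=59.0): severe=0.37, critical=0.44; AND[min(a, b)] → w = 0.37
R2 (z=23.0): elevated=0.48, severe=0.37; AND[min(a, b)] → w = 0.37
R3 (z=4.0): ¬moderate=1−0.95=0.05, critical=0.44; AND[min(a, b)] → w = 0.05
Weighted average = (0.37·59.0 + 0.37·23.0 + 0.05·4.0) / (0.37 + 0.37 + 0.05)
  = 30.5400 / 0.7900 = 38.66

38.66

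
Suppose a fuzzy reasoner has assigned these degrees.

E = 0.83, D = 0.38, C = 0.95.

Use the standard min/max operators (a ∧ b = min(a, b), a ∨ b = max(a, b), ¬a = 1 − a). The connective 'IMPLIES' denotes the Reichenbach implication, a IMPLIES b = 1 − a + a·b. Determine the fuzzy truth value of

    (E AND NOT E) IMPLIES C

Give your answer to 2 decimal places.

NOT E = 1 − 0.83 = 0.17
E AND NOT E = min(a, b) on (0.83, 0.17) = 0.17
(E AND NOT E) IMPLIES C  [Reichenbach: 1 − a + a·b] with a=0.17, b=0.95 → 0.99

0.99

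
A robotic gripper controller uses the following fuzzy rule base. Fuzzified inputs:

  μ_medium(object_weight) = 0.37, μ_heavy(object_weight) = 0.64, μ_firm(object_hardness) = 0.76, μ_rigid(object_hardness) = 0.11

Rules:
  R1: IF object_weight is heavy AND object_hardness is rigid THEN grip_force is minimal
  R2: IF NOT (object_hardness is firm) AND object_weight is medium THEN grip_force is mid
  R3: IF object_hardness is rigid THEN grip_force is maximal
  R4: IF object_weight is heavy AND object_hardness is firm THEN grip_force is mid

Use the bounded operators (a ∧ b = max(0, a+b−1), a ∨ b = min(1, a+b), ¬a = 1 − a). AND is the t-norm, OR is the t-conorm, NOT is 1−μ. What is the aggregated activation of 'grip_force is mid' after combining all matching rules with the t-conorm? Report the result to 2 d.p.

R1: heavy=0.64, rigid=0.11; AND[max(0, a+b−1)] → w = 0.00
R2: ¬firm=1−0.76=0.24, medium=0.37; AND[max(0, a+b−1)] → w = 0.00
R3: rigid=0.11 → w = 0.11
R4: heavy=0.64, firm=0.76; AND[max(0, a+b−1)] → w = 0.40
Rules with consequent 'mid': {R2, R4} → strengths 0.00, 0.40
Aggregate via t-conorm [min(1, a+b)]: 0.40

0.40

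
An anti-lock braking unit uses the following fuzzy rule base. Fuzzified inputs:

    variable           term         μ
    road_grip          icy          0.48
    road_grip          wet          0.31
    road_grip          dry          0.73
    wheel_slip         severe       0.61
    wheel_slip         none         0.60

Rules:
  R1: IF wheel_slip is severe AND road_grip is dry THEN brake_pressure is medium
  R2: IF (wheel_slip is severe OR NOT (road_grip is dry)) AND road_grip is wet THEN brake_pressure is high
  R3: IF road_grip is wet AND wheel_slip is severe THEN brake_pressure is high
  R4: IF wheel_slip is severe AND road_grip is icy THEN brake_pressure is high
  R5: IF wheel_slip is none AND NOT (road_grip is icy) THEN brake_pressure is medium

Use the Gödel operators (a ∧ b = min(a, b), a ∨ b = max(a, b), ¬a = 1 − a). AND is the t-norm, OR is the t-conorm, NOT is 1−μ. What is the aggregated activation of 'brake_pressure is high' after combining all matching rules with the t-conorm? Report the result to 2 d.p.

0.48

R1: severe=0.61, dry=0.73; AND[min(a, b)] → w = 0.61
R2: (severe=0.61 OR ¬dry=1−0.73=0.27) = 0.61; AND[min(a, b)] with wet=0.31 → w = 0.31
R3: wet=0.31, severe=0.61; AND[min(a, b)] → w = 0.31
R4: severe=0.61, icy=0.48; AND[min(a, b)] → w = 0.48
R5: none=0.60, ¬icy=1−0.48=0.52; AND[min(a, b)] → w = 0.52
Rules with consequent 'high': {R2, R3, R4} → strengths 0.31, 0.31, 0.48
Aggregate via t-conorm [max(a, b)]: 0.48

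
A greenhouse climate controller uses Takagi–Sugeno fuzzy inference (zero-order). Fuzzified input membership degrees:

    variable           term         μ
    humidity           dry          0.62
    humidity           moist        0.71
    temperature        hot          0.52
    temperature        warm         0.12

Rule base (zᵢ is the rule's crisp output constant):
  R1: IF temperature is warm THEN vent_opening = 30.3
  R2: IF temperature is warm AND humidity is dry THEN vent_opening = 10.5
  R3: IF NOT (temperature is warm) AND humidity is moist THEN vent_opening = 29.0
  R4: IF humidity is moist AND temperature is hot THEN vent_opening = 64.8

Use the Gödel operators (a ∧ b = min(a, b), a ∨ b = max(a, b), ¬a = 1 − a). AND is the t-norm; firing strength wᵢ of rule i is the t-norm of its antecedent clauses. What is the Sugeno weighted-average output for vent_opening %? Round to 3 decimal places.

40.260

R1 (z=30.3): warm=0.12 → w = 0.12
R2 (z=10.5): warm=0.12, dry=0.62; AND[min(a, b)] → w = 0.12
R3 (z=29.0): ¬warm=1−0.12=0.88, moist=0.71; AND[min(a, b)] → w = 0.71
R4 (z=64.8): moist=0.71, hot=0.52; AND[min(a, b)] → w = 0.52
Weighted average = (0.12·30.3 + 0.12·10.5 + 0.71·29.0 + 0.52·64.8) / (0.12 + 0.12 + 0.71 + 0.52)
  = 59.1820 / 1.4700 = 40.260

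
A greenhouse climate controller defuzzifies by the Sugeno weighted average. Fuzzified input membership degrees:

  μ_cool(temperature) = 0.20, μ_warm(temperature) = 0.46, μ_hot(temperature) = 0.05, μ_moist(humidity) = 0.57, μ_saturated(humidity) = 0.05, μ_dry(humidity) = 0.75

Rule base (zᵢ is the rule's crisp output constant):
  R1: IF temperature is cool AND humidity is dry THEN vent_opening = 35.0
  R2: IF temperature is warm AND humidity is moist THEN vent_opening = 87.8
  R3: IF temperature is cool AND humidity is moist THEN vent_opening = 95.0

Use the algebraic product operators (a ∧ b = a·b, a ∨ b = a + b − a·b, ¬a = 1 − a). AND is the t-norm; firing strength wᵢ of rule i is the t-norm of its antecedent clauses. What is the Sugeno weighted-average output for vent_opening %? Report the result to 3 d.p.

R1 (z=35.0): cool=0.20, dry=0.75; AND[a·b] → w = 0.1500
R2 (z=87.8): warm=0.46, moist=0.57; AND[a·b] → w = 0.2622
R3 (z=95.0): cool=0.20, moist=0.57; AND[a·b] → w = 0.1140
Weighted average = (0.1500·35.0 + 0.2622·87.8 + 0.1140·95.0) / (0.1500 + 0.2622 + 0.1140)
  = 39.1012 / 0.5262 = 74.309

74.309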